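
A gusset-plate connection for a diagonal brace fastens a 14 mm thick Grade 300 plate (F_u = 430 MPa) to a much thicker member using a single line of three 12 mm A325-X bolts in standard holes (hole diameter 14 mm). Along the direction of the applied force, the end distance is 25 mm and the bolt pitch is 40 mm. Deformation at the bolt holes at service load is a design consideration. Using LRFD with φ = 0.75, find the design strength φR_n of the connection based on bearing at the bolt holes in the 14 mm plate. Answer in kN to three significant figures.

358 kN

Per bolt r_n = 1.2 l_c t F_u ≤ 2.4 d t F_u; upper limit = 2.4 × 12 × 14 × 430 / 1000 = 173.4 kN.
Edge bolt: l_c = 25 − 14/2 = 18 mm → 1.2 × 18 × 14 × 430 / 1000 = 130 → r_n = 130 kN.
Interior bolts: l_c = 40 − 14 = 26 mm → 1.2 × 26 × 14 × 430 / 1000 = 187.8 → r_n = 173.4 kN.
R_n = 1 × 130 + 2 × 173.4 = 476.8 kN.
Design strength φR_n = 0.75 × 476.8 = 358 kN.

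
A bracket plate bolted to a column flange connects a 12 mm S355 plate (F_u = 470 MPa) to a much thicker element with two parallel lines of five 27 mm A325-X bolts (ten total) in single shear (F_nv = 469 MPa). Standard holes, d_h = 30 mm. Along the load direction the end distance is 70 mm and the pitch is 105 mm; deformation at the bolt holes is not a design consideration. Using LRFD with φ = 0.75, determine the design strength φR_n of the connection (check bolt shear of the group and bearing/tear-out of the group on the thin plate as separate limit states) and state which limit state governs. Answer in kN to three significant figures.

Bolt shear: A_b = π·27²/4 = 572.6 mm²; R_n = 469 × 572.6 × 10 × 1 / 1000 = 2685 kN → 0.75 × 2685 = 2010 kN.
Bearing (1.5 l_c t F_u ≤ 3.0 d t F_u): upper limit = 3.0·27·12·470 / 1000 = 456.8 kN.
  Edge l_c = 70 − 30/2 = 55 → r_n = 456.8 kN; interior l_c = 105 − 30 = 75 → r_n = 456.8 kN.
  R_n,bearing = 2·456.8 + 8·456.8 = 4568 kN → 0.75 × 4568 = 3430 kN.
Bolt shear governs: 2010 kN.

2010 kN (bolt shear governs)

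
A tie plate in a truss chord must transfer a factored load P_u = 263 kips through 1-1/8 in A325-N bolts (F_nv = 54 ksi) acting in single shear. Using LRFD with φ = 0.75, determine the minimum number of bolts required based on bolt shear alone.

A_b = π·1.125²/4 = 0.994 in².
Per-bolt design strength φR_n = 0.75 × 54 × 0.994 × 1 = 40.26 kips.
n ≥ 263 / 40.26 = 6.533 → use 7 bolts.

7 bolts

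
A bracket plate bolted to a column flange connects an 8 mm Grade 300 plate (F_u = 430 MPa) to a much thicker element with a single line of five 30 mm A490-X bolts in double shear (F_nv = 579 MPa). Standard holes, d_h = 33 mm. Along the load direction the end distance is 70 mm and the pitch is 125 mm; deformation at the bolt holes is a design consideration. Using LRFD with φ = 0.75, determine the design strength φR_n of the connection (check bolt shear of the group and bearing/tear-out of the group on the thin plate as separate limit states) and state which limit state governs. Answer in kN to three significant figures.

909 kN (bearing governs)

Bolt shear: A_b = π·30²/4 = 706.9 mm²; R_n = 579 × 706.9 × 5 × 2 / 1000 = 4093 kN → 0.75 × 4093 = 3070 kN.
Bearing (1.2 l_c t F_u ≤ 2.4 d t F_u): upper limit = 2.4·30·8·430 / 1000 = 247.7 kN.
  Edge l_c = 70 − 33/2 = 53.5 → r_n = 220.8 kN; interior l_c = 125 − 33 = 92 → r_n = 247.7 kN.
  R_n,bearing = 1·220.8 + 4·247.7 = 1212 kN → 0.75 × 1212 = 909 kN.
Bearing governs: 909 kN.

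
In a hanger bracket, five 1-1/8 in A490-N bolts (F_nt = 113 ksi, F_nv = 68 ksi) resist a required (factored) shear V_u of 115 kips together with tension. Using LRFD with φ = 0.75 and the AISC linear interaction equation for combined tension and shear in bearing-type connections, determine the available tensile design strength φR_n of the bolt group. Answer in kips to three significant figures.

356 kips

A_b = π·1.125²/4 = 0.994 in²; f_rv = 115 / (5 × 0.994) = 23.14 ksi.
F'_nt = 1.3 F_nt − (F_nt / φF_nv) f_rv = 1.3·113 − (113/(0.75·68))·23.14 = 95.63 ksi, capped at F_nt → F'_nt = 95.63 ksi.
R_n = F'_nt · A_b · n = 95.63 × 0.994 × 5 = 475.3 kips.
Design strength φR_n = 0.75 × 475.3 = 356 kips.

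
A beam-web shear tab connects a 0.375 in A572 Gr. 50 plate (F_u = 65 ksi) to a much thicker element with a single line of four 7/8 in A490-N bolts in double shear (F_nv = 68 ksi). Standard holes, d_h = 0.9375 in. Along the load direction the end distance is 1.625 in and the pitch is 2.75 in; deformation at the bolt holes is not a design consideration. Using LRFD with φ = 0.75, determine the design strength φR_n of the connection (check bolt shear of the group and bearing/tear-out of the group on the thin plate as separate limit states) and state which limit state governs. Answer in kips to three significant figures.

Bolt shear: A_b = π·0.875²/4 = 0.6013 in²; R_n = 68 × 0.6013 × 4 × 2 = 327.1 kips → 0.75 × 327.1 = 245 kips.
Bearing (1.5 l_c t F_u ≤ 3.0 d t F_u): upper limit = 3.0·0.875·0.375·65 = 63.98 kips.
  Edge l_c = 1.625 − 0.9375/2 = 1.156 → r_n = 42.28 kips; interior l_c = 2.75 − 0.9375 = 1.812 → r_n = 63.98 kips.
  R_n,bearing = 1·42.28 + 3·63.98 = 234.2 kips → 0.75 × 234.2 = 176 kips.
Bearing governs: 176 kips.

176 kips (bearing governs)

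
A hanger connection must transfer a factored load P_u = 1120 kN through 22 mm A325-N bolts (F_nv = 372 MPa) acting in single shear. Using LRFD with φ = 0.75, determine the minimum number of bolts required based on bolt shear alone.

A_b = π·22²/4 = 380.1 mm².
Per-bolt design strength φR_n = 0.75 × 372 × 380.1 × 1 / 1000 = 106.1 kN.
n ≥ 1120 / 106.1 = 10.56 → use 11 bolts.

11 bolts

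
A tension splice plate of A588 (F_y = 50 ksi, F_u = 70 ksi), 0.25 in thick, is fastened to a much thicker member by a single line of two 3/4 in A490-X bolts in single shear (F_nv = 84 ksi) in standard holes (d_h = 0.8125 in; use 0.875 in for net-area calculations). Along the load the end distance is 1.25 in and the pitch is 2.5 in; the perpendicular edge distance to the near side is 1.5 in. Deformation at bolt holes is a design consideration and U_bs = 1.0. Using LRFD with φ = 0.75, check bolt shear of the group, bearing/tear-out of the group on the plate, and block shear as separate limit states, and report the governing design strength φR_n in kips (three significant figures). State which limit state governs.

Bolt shear: A_b = π·0.75²/4 = 0.4418 in²; R_n = 84 × 0.4418 × 2 × 1 = 74.22 kips → 0.75 × 74.22 = 55.7 kips.
Bearing: edge l_c = 0.8438, r_n = 17.72 kips; interior l_c = 1.688, r_n = 31.5 kips; R_n = 17.72 + 1·31.5 = 49.22 kips → 36.9 kips.
Block shear: A_gv = 0.9375, A_nv = 0.6094, A_nt = 0.2656 in²; R_n = min(0.6F_uA_nv, 0.6F_yA_gv) + U_bs·F_u·A_nt = 44.19 kips → 33.1 kips.
Block shear governs: 33.1 kips.

33.1 kips (block shear governs)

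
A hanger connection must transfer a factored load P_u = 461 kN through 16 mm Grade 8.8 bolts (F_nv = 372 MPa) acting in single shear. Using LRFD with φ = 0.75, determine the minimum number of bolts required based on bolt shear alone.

A_b = π·16²/4 = 201.1 mm².
Per-bolt design strength φR_n = 0.75 × 372 × 201.1 × 1 / 1000 = 56.1 kN.
n ≥ 461 / 56.1 = 8.218 → use 9 bolts.

9 bolts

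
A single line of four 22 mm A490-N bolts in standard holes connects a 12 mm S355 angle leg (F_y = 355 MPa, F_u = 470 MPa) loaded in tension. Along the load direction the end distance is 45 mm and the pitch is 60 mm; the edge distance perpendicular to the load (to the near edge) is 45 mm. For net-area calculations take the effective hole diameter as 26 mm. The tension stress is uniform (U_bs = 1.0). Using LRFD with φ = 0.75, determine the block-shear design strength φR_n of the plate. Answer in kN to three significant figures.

475 kN

Shear plane L_v = 45 + 3·60 = 225 mm; A_gv = 225 × 12 = 2700 mm².
A_nv = (225 − 3.5·26) × 12 = 1608 mm².
A_nt = (45 − 0.5·26) × 12 = 384 mm².
0.6 F_u A_nv = 453.5 kN; 0.6 F_y A_gv = 575.1 kN → shear rupture governs the shear term.
R_n = 453.5 + 1.0 × 470 × 384 / 1000 = 633.9 kN.
Design strength φR_n = 0.75 × 633.9 = 475 kN.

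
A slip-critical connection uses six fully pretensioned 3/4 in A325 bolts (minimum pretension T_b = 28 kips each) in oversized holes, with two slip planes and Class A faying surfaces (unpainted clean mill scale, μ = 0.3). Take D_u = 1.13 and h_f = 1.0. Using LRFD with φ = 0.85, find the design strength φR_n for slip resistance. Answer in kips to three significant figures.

96.8 kips

R_n = μ · D_u · h_f · T_b · n_s · n_b = 0.3 × 1.13 × 1.0 × 28 × 2 × 6 = 113.9 kips.
Design strength φR_n = 0.85 × 113.9 = 96.8 kips.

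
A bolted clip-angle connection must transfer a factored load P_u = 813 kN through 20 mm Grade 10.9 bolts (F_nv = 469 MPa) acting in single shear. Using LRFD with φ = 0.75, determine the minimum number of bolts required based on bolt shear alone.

A_b = π·20²/4 = 314.2 mm².
Per-bolt design strength φR_n = 0.75 × 469 × 314.2 × 1 / 1000 = 110.5 kN.
n ≥ 813 / 110.5 = 7.357 → use 8 bolts.

8 bolts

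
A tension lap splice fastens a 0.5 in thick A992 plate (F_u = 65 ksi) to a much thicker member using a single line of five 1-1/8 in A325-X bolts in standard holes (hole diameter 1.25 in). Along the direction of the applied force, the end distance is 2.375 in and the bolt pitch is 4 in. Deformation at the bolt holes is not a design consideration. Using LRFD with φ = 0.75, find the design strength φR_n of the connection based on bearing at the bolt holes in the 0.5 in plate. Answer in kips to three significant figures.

393 kips

Per bolt r_n = 1.5 l_c t F_u ≤ 3.0 d t F_u; upper limit = 3.0 × 1.125 × 0.5 × 65 = 109.7 kips.
Edge bolt: l_c = 2.375 − 1.25/2 = 1.75 in → 1.5 × 1.75 × 0.5 × 65 = 85.31 → r_n = 85.31 kips.
Interior bolts: l_c = 4 − 1.25 = 2.75 in → 1.5 × 2.75 × 0.5 × 65 = 134.1 → r_n = 109.7 kips.
R_n = 1 × 85.31 + 4 × 109.7 = 524.1 kips.
Design strength φR_n = 0.75 × 524.1 = 393 kips.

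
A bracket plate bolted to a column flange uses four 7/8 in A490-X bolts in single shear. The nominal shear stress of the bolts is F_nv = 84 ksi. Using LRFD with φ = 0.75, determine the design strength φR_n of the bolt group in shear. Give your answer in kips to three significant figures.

A_b = π × 0.875² / 4 = 0.6013 in².
R_n = F_nv · A_b · n · n_s = 84 × 0.6013 × 4 × 1 = 202 kips.
Design strength φR_n = 0.75 × 202 = 152 kips.

152 kips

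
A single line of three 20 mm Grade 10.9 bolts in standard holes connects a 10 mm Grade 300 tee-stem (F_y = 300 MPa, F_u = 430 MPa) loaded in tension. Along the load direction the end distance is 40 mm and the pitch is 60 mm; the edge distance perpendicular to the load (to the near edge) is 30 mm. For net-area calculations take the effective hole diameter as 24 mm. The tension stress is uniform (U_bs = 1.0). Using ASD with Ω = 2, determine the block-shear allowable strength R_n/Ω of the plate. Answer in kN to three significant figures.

168 kN

Shear plane L_v = 40 + 2·60 = 160 mm; A_gv = 160 × 10 = 1600 mm².
A_nv = (160 − 2.5·24) × 10 = 1000 mm².
A_nt = (30 − 0.5·24) × 10 = 180 mm².
0.6 F_u A_nv = 258 kN; 0.6 F_y A_gv = 288 kN → shear rupture governs the shear term.
R_n = 258 + 1.0 × 430 × 180 / 1000 = 335.4 kN.
Allowable strength R_n/Ω = 335.4 / 2 = 168 kN.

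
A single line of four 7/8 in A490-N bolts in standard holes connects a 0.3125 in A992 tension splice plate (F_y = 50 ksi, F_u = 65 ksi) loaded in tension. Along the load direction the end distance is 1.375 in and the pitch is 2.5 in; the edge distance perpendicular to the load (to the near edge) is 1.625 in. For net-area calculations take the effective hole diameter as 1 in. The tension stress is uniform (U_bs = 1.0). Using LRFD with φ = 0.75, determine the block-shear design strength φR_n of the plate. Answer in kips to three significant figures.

66.3 kips

Shear plane L_v = 1.375 + 3·2.5 = 8.875 in; A_gv = 8.875 × 0.3125 = 2.773 in².
A_nv = (8.875 − 3.5·1) × 0.3125 = 1.68 in².
A_nt = (1.625 − 0.5·1) × 0.3125 = 0.3516 in².
0.6 F_u A_nv = 65.51 kips; 0.6 F_y A_gv = 83.2 kips → shear rupture governs the shear term.
R_n = 65.51 + 1.0 × 65 × 0.3516 = 88.36 kips.
Design strength φR_n = 0.75 × 88.36 = 66.3 kips.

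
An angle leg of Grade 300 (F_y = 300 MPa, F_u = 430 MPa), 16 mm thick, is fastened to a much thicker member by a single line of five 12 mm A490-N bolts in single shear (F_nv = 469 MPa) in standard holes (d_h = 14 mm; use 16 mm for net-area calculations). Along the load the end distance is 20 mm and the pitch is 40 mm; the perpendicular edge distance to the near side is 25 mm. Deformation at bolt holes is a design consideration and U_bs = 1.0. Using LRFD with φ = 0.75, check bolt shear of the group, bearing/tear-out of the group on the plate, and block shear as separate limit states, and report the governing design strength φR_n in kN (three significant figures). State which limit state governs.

199 kN (bolt shear governs)

Bolt shear: A_b = π·12²/4 = 113.1 mm²; R_n = 469 × 113.1 × 5 × 1 / 1000 = 265.2 kN → 0.75 × 265.2 = 199 kN.
Bearing: edge l_c = 13, r_n = 107.3 kN; interior l_c = 26, r_n = 198.1 kN; R_n = 107.3 + 4·198.1 = 899.9 kN → 675 kN.
Block shear: A_gv = 2880, A_nv = 1728, A_nt = 272 mm²; R_n = min(0.6F_uA_nv, 0.6F_yA_gv) + U_bs·F_u·A_nt = 562.8 kN → 422 kN.
Bolt shear governs: 199 kN.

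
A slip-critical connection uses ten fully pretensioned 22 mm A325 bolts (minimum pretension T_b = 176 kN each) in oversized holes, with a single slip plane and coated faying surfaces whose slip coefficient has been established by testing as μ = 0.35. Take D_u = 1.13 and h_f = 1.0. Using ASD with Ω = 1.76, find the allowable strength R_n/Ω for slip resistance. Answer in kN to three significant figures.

R_n = μ · D_u · h_f · T_b · n_s · n_b = 0.35 × 1.13 × 1.0 × 176 × 1 × 10 = 696.1 kN.
Allowable strength R_n/Ω = 696.1 / 1.76 = 395 kN.

395 kN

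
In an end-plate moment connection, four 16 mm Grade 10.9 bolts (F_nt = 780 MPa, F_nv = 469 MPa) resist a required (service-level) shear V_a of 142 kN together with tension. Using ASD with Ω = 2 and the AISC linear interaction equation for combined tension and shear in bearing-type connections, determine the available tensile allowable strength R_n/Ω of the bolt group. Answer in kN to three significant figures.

A_b = π·16²/4 = 201.1 mm²; f_rv = 142 × 1000 / (4 × 201.1) = 176.6 MPa.
F'_nt = 1.3 F_nt − (Ω F_nt / F_nv) f_rv = 1.3·780 − (2·780/469)·176.6 = 426.7 MPa, capped at F_nt → F'_nt = 426.7 MPa.
R_n = F'_nt · A_b · n = 426.7 × 201.1 × 4 / 1000 = 343.2 kN.
Allowable strength R_n/Ω = 343.2 / 2 = 172 kN.

172 kN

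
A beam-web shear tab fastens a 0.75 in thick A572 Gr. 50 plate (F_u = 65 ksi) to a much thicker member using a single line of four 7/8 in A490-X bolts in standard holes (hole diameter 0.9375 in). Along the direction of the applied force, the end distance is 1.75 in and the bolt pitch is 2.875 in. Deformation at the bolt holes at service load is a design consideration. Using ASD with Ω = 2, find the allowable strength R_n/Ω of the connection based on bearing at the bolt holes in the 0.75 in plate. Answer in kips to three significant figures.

Per bolt r_n = 1.2 l_c t F_u ≤ 2.4 d t F_u; upper limit = 2.4 × 0.875 × 0.75 × 65 = 102.4 kips.
Edge bolt: l_c = 1.75 − 0.9375/2 = 1.281 in → 1.2 × 1.281 × 0.75 × 65 = 74.95 → r_n = 74.95 kips.
Interior bolts: l_c = 2.875 − 0.9375 = 1.938 in → 1.2 × 1.938 × 0.75 × 65 = 113.3 → r_n = 102.4 kips.
R_n = 1 × 74.95 + 3 × 102.4 = 382.1 kips.
Allowable strength R_n/Ω = 382.1 / 2 = 191 kips.

191 kips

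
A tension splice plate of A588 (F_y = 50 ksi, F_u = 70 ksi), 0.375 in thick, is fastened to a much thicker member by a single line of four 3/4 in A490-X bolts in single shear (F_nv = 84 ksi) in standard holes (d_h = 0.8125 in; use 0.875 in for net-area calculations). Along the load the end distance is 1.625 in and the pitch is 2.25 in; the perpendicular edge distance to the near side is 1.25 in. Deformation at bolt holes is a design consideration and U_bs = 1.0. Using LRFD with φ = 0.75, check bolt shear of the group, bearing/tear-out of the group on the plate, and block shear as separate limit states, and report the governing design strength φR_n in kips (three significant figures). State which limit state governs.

Bolt shear: A_b = π·0.75²/4 = 0.4418 in²; R_n = 84 × 0.4418 × 4 × 1 = 148.4 kips → 0.75 × 148.4 = 111 kips.
Bearing: edge l_c = 1.219, r_n = 38.39 kips; interior l_c = 1.438, r_n = 45.28 kips; R_n = 38.39 + 3·45.28 = 174.2 kips → 131 kips.
Block shear: A_gv = 3.141, A_nv = 1.992, A_nt = 0.3047 in²; R_n = min(0.6F_uA_nv, 0.6F_yA_gv) + U_bs·F_u·A_nt = 105 kips → 78.8 kips.
Block shear governs: 78.8 kips.

78.8 kips (block shear governs)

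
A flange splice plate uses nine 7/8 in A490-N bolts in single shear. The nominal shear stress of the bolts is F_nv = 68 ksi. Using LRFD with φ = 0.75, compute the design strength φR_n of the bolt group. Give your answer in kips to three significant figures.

A_b = π × 0.875² / 4 = 0.6013 in².
R_n = F_nv · A_b · n · n_s = 68 × 0.6013 × 9 × 1 = 368 kips.
Design strength φR_n = 0.75 × 368 = 276 kips.

276 kips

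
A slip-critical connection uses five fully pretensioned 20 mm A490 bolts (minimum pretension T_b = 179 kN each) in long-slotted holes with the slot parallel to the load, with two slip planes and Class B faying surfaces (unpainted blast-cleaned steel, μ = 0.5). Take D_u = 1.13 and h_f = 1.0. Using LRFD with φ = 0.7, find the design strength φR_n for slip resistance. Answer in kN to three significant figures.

R_n = μ · D_u · h_f · T_b · n_s · n_b = 0.5 × 1.13 × 1.0 × 179 × 2 × 5 = 1011 kN.
Design strength φR_n = 0.7 × 1011 = 708 kN.

708 kN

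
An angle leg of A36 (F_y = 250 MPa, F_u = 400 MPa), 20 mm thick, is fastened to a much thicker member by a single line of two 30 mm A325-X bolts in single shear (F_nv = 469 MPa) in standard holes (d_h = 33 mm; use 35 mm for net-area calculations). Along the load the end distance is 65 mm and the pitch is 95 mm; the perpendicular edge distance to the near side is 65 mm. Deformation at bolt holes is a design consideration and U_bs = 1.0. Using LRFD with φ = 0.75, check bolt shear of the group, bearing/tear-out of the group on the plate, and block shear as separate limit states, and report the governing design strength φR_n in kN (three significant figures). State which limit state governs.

Bolt shear: A_b = π·30²/4 = 706.9 mm²; R_n = 469 × 706.9 × 2 × 1 / 1000 = 663 kN → 0.75 × 663 = 497 kN.
Bearing: edge l_c = 48.5, r_n = 465.6 kN; interior l_c = 62, r_n = 576 kN; R_n = 465.6 + 1·576 = 1042 kN → 781 kN.
Block shear: A_gv = 3200, A_nv = 2150, A_nt = 950 mm²; R_n = min(0.6F_uA_nv, 0.6F_yA_gv) + U_bs·F_u·A_nt = 860 kN → 645 kN.
Bolt shear governs: 497 kN.

497 kN (bolt shear governs)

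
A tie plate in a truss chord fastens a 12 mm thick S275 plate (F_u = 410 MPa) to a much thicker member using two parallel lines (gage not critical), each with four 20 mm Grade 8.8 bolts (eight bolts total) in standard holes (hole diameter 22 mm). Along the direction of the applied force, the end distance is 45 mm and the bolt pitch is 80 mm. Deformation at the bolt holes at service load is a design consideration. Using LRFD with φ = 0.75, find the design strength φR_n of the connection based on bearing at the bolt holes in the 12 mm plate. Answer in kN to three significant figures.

1360 kN

Per bolt r_n = 1.2 l_c t F_u ≤ 2.4 d t F_u; upper limit = 2.4 × 20 × 12 × 410 / 1000 = 236.2 kN.
Edge bolt: l_c = 45 − 22/2 = 34 mm → 1.2 × 34 × 12 × 410 / 1000 = 200.7 → r_n = 200.7 kN.
Interior bolts: l_c = 80 − 22 = 58 mm → 1.2 × 58 × 12 × 410 / 1000 = 342.4 → r_n = 236.2 kN.
R_n = 2 × 200.7 + 6 × 236.2 = 1818 kN.
Design strength φR_n = 0.75 × 1818 = 1360 kN.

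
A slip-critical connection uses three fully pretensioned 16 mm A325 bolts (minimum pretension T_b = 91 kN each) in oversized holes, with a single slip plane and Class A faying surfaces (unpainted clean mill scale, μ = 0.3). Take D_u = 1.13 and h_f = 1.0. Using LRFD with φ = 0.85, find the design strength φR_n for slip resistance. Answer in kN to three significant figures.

R_n = μ · D_u · h_f · T_b · n_s · n_b = 0.3 × 1.13 × 1.0 × 91 × 1 × 3 = 92.55 kN.
Design strength φR_n = 0.85 × 92.55 = 78.7 kN.

78.7 kN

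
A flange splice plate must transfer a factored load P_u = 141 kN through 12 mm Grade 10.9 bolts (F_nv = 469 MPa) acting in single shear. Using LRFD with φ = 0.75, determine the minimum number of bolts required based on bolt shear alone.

4 bolts

A_b = π·12²/4 = 113.1 mm².
Per-bolt design strength φR_n = 0.75 × 469 × 113.1 × 1 / 1000 = 39.78 kN.
n ≥ 141 / 39.78 = 3.544 → use 4 bolts.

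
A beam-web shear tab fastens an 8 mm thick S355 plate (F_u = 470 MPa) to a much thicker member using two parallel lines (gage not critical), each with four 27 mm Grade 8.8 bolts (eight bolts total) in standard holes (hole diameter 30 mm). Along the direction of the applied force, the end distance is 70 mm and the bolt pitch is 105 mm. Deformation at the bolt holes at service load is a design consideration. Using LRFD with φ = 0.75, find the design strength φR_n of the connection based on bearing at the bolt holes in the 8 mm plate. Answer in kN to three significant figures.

1460 kN

Per bolt r_n = 1.2 l_c t F_u ≤ 2.4 d t F_u; upper limit = 2.4 × 27 × 8 × 470 / 1000 = 243.6 kN.
Edge bolt: l_c = 70 − 30/2 = 55 mm → 1.2 × 55 × 8 × 470 / 1000 = 248.2 → r_n = 243.6 kN.
Interior bolts: l_c = 105 − 30 = 75 mm → 1.2 × 75 × 8 × 470 / 1000 = 338.4 → r_n = 243.6 kN.
R_n = 2 × 243.6 + 6 × 243.6 = 1949 kN.
Design strength φR_n = 0.75 × 1949 = 1460 kN.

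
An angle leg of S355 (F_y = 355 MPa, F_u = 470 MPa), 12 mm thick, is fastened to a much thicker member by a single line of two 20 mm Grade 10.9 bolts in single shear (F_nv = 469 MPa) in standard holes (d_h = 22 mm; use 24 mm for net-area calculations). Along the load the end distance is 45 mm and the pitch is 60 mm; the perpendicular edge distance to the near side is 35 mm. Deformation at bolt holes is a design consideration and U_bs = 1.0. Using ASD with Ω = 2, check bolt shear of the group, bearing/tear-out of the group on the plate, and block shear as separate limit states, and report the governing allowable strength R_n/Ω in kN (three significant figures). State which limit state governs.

Bolt shear: A_b = π·20²/4 = 314.2 mm²; R_n = 469 × 314.2 × 2 × 1 / 1000 = 294.7 kN → 294.7 / 2 = 147 kN.
Bearing: edge l_c = 34, r_n = 230.1 kN; interior l_c = 38, r_n = 257.2 kN; R_n = 230.1 + 1·257.2 = 487.3 kN → 244 kN.
Block shear: A_gv = 1260, A_nv = 828, A_nt = 276 mm²; R_n = min(0.6F_uA_nv, 0.6F_yA_gv) + U_bs·F_u·A_nt = 363.2 kN → 182 kN.
Bolt shear governs: 147 kN.

147 kN (bolt shear governs)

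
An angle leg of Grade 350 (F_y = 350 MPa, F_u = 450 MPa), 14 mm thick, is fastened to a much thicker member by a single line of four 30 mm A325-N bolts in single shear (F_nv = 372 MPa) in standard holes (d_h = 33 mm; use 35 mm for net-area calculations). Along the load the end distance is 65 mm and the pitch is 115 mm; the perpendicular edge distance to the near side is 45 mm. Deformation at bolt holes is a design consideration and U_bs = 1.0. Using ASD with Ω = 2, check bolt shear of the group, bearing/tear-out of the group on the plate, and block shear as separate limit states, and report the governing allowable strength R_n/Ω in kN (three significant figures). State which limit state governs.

Bolt shear: A_b = π·30²/4 = 706.9 mm²; R_n = 372 × 706.9 × 4 × 1 / 1000 = 1052 kN → 1052 / 2 = 526 kN.
Bearing: edge l_c = 48.5, r_n = 366.7 kN; interior l_c = 82, r_n = 453.6 kN; R_n = 366.7 + 3·453.6 = 1727 kN → 864 kN.
Block shear: A_gv = 5740, A_nv = 4025, A_nt = 385 mm²; R_n = min(0.6F_uA_nv, 0.6F_yA_gv) + U_bs·F_u·A_nt = 1260 kN → 630 kN.
Bolt shear governs: 526 kN.

526 kN (bolt shear governs)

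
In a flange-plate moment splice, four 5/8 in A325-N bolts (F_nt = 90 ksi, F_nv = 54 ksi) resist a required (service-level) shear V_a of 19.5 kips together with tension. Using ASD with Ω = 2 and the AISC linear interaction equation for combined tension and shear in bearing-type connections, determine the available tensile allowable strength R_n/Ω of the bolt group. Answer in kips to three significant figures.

39.3 kips

A_b = π·0.625²/4 = 0.3068 in²; f_rv = 19.5 / (4 × 0.3068) = 15.89 ksi.
F'_nt = 1.3 F_nt − (Ω F_nt / F_nv) f_rv = 1.3·90 − (2·90/54)·15.89 = 64.03 ksi, capped at F_nt → F'_nt = 64.03 ksi.
R_n = F'_nt · A_b · n = 64.03 × 0.3068 × 4 = 78.58 kips.
Allowable strength R_n/Ω = 78.58 / 2 = 39.3 kips.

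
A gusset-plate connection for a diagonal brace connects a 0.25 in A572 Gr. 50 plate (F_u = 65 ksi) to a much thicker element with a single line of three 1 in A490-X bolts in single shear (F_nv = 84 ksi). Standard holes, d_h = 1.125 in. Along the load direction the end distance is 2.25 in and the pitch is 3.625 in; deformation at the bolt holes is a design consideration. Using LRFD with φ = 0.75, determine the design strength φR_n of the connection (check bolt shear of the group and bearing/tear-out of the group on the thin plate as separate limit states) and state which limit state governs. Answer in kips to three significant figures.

Bolt shear: A_b = π·1²/4 = 0.7854 in²; R_n = 84 × 0.7854 × 3 × 1 = 197.9 kips → 0.75 × 197.9 = 148 kips.
Bearing (1.2 l_c t F_u ≤ 2.4 d t F_u): upper limit = 2.4·1·0.25·65 = 39 kips.
  Edge l_c = 2.25 − 1.125/2 = 1.688 → r_n = 32.91 kips; interior l_c = 3.625 − 1.125 = 2.5 → r_n = 39 kips.
  R_n,bearing = 1·32.91 + 2·39 = 110.9 kips → 0.75 × 110.9 = 83.2 kips.
Bearing governs: 83.2 kips.

83.2 kips (bearing governs)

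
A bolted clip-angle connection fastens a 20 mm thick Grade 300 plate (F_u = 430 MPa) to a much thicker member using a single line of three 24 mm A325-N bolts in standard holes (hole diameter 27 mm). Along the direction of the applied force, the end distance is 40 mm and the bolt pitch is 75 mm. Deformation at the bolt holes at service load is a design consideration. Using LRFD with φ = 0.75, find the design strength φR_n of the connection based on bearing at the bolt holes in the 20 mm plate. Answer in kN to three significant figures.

948 kN

Per bolt r_n = 1.2 l_c t F_u ≤ 2.4 d t F_u; upper limit = 2.4 × 24 × 20 × 430 / 1000 = 495.4 kN.
Edge bolt: l_c = 40 − 27/2 = 26.5 mm → 1.2 × 26.5 × 20 × 430 / 1000 = 273.5 → r_n = 273.5 kN.
Interior bolts: l_c = 75 − 27 = 48 mm → 1.2 × 48 × 20 × 430 / 1000 = 495.4 → r_n = 495.4 kN.
R_n = 1 × 273.5 + 2 × 495.4 = 1264 kN.
Design strength φR_n = 0.75 × 1264 = 948 kN.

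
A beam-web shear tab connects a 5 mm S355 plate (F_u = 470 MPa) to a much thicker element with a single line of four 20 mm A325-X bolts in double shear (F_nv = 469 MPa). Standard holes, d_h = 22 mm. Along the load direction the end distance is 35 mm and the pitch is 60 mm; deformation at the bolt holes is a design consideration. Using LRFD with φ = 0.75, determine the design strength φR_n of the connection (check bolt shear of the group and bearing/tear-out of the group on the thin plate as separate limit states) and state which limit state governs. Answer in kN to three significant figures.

Bolt shear: A_b = π·20²/4 = 314.2 mm²; R_n = 469 × 314.2 × 4 × 2 / 1000 = 1179 kN → 0.75 × 1179 = 884 kN.
Bearing (1.2 l_c t F_u ≤ 2.4 d t F_u): upper limit = 2.4·20·5·470 / 1000 = 112.8 kN.
  Edge l_c = 35 − 22/2 = 24 → r_n = 67.68 kN; interior l_c = 60 − 22 = 38 → r_n = 107.2 kN.
  R_n,bearing = 1·67.68 + 3·107.2 = 389.2 kN → 0.75 × 389.2 = 292 kN.
Bearing governs: 292 kN.

292 kN (bearing governs)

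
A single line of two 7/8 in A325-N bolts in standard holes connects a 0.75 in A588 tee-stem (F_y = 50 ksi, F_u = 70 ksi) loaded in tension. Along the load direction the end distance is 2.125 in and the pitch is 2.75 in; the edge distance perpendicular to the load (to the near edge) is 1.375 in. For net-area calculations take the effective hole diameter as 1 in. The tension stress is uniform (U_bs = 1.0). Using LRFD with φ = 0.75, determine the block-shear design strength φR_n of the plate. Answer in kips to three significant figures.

114 kips

Shear plane L_v = 2.125 + 1·2.75 = 4.875 in; A_gv = 4.875 × 0.75 = 3.656 in².
A_nv = (4.875 − 1.5·1) × 0.75 = 2.531 in².
A_nt = (1.375 − 0.5·1) × 0.75 = 0.6562 in².
0.6 F_u A_nv = 106.3 kips; 0.6 F_y A_gv = 109.7 kips → shear rupture governs the shear term.
R_n = 106.3 + 1.0 × 70 × 0.6562 = 152.2 kips.
Design strength φR_n = 0.75 × 152.2 = 114 kips.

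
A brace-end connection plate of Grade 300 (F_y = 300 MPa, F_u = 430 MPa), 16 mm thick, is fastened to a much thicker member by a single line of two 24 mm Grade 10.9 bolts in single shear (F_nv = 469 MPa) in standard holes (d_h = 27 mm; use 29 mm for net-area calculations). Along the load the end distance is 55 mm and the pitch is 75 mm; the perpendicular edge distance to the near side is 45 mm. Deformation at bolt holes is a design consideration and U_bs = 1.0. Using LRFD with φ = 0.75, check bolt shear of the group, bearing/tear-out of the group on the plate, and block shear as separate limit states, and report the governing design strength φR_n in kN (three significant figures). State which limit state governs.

318 kN (bolt shear governs)

Bolt shear: A_b = π·24²/4 = 452.4 mm²; R_n = 469 × 452.4 × 2 × 1 / 1000 = 424.3 kN → 0.75 × 424.3 = 318 kN.
Bearing: edge l_c = 41.5, r_n = 342.6 kN; interior l_c = 48, r_n = 396.3 kN; R_n = 342.6 + 1·396.3 = 738.9 kN → 554 kN.
Block shear: A_gv = 2080, A_nv = 1384, A_nt = 488 mm²; R_n = min(0.6F_uA_nv, 0.6F_yA_gv) + U_bs·F_u·A_nt = 566.9 kN → 425 kN.
Bolt shear governs: 318 kN.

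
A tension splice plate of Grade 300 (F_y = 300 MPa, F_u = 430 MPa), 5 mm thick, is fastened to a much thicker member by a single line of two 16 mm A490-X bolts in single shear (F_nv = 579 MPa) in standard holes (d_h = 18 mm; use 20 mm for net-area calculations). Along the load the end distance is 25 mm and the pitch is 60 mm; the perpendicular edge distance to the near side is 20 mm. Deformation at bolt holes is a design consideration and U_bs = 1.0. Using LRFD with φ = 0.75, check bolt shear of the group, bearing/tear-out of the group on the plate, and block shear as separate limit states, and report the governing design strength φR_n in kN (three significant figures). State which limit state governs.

Bolt shear: A_b = π·16²/4 = 201.1 mm²; R_n = 579 × 201.1 × 2 × 1 / 1000 = 232.8 kN → 0.75 × 232.8 = 175 kN.
Bearing: edge l_c = 16, r_n = 41.28 kN; interior l_c = 42, r_n = 82.56 kN; R_n = 41.28 + 1·82.56 = 123.8 kN → 92.9 kN.
Block shear: A_gv = 425, A_nv = 275, A_nt = 50 mm²; R_n = min(0.6F_uA_nv, 0.6F_yA_gv) + U_bs·F_u·A_nt = 92.45 kN → 69.3 kN.
Block shear governs: 69.3 kN.

69.3 kN (block shear governs)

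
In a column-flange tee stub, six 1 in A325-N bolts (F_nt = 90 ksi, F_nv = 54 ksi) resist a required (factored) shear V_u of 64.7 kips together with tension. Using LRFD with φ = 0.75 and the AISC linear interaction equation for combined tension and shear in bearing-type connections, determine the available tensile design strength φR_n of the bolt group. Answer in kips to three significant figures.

A_b = π·1²/4 = 0.7854 in²; f_rv = 64.7 / (6 × 0.7854) = 13.73 ksi.
F'_nt = 1.3 F_nt − (F_nt / φF_nv) f_rv = 1.3·90 − (90/(0.75·54))·13.73 = 86.49 ksi, capped at F_nt → F'_nt = 86.49 ksi.
R_n = F'_nt · A_b · n = 86.49 × 0.7854 × 6 = 407.6 kips.
Design strength φR_n = 0.75 × 407.6 = 306 kips.

306 kips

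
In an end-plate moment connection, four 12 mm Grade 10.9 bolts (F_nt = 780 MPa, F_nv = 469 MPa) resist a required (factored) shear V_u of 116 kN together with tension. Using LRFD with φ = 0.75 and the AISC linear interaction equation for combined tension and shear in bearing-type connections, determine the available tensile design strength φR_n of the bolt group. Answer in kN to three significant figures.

151 kN

A_b = π·12²/4 = 113.1 mm²; f_rv = 116 × 1000 / (4 × 113.1) = 256.4 MPa.
F'_nt = 1.3 F_nt − (F_nt / φF_nv) f_rv = 1.3·780 − (780/(0.75·469))·256.4 = 445.4 MPa, capped at F_nt → F'_nt = 445.4 MPa.
R_n = F'_nt · A_b · n = 445.4 × 113.1 × 4 / 1000 = 201.5 kN.
Design strength φR_n = 0.75 × 201.5 = 151 kN.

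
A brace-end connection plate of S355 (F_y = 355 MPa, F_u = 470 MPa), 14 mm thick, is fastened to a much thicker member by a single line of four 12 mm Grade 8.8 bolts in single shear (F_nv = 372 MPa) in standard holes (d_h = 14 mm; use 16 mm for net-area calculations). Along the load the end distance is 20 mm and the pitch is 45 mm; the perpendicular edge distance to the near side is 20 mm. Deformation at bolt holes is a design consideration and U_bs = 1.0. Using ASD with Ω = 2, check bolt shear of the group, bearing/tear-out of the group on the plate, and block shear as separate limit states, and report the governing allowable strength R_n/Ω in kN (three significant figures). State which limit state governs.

Bolt shear: A_b = π·12²/4 = 113.1 mm²; R_n = 372 × 113.1 × 4 × 1 / 1000 = 168.3 kN → 168.3 / 2 = 84.1 kN.
Bearing: edge l_c = 13, r_n = 102.6 kN; interior l_c = 31, r_n = 189.5 kN; R_n = 102.6 + 3·189.5 = 671.2 kN → 336 kN.
Block shear: A_gv = 2170, A_nv = 1386, A_nt = 168 mm²; R_n = min(0.6F_uA_nv, 0.6F_yA_gv) + U_bs·F_u·A_nt = 469.8 kN → 235 kN.
Bolt shear governs: 84.1 kN.

84.1 kN (bolt shear governs)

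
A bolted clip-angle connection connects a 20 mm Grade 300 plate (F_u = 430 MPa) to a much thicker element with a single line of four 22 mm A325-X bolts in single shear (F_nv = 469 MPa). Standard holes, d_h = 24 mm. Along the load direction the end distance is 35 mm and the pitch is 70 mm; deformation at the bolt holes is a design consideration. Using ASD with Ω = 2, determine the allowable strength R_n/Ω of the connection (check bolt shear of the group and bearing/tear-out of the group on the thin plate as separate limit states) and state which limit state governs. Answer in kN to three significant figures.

Bolt shear: A_b = π·22²/4 = 380.1 mm²; R_n = 469 × 380.1 × 4 × 1 / 1000 = 713.1 kN → 713.1 / 2 = 357 kN.
Bearing (1.2 l_c t F_u ≤ 2.4 d t F_u): upper limit = 2.4·22·20·430 / 1000 = 454.1 kN.
  Edge l_c = 35 − 24/2 = 23 → r_n = 237.4 kN; interior l_c = 70 − 24 = 46 → r_n = 454.1 kN.
  R_n,bearing = 1·237.4 + 3·454.1 = 1600 kN → 1600 / 2 = 800 kN.
Bolt shear governs: 357 kN.

357 kN (bolt shear governs)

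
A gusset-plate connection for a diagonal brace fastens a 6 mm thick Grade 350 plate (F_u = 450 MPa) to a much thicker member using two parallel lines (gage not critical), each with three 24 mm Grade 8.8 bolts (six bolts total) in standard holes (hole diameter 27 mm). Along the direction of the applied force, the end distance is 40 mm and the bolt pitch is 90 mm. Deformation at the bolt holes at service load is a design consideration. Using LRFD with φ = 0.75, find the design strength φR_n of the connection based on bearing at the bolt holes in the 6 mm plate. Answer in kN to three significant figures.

595 kN

Per bolt r_n = 1.2 l_c t F_u ≤ 2.4 d t F_u; upper limit = 2.4 × 24 × 6 × 450 / 1000 = 155.5 kN.
Edge bolt: l_c = 40 − 27/2 = 26.5 mm → 1.2 × 26.5 × 6 × 450 / 1000 = 85.86 → r_n = 85.86 kN.
Interior bolts: l_c = 90 − 27 = 63 mm → 1.2 × 63 × 6 × 450 / 1000 = 204.1 → r_n = 155.5 kN.
R_n = 2 × 85.86 + 4 × 155.5 = 793.8 kN.
Design strength φR_n = 0.75 × 793.8 = 595 kN.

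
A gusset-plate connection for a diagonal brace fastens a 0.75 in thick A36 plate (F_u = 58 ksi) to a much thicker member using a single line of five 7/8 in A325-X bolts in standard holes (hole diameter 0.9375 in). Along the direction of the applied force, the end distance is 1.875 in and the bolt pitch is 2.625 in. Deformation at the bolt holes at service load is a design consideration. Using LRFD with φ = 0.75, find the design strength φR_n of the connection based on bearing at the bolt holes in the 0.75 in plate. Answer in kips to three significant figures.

Per bolt r_n = 1.2 l_c t F_u ≤ 2.4 d t F_u; upper limit = 2.4 × 0.875 × 0.75 × 58 = 91.35 kips.
Edge bolt: l_c = 1.875 − 0.9375/2 = 1.406 in → 1.2 × 1.406 × 0.75 × 58 = 73.41 → r_n = 73.41 kips.
Interior bolts: l_c = 2.625 − 0.9375 = 1.688 in → 1.2 × 1.688 × 0.75 × 58 = 88.09 → r_n = 88.09 kips.
R_n = 1 × 73.41 + 4 × 88.09 = 425.8 kips.
Design strength φR_n = 0.75 × 425.8 = 319 kips.

319 kips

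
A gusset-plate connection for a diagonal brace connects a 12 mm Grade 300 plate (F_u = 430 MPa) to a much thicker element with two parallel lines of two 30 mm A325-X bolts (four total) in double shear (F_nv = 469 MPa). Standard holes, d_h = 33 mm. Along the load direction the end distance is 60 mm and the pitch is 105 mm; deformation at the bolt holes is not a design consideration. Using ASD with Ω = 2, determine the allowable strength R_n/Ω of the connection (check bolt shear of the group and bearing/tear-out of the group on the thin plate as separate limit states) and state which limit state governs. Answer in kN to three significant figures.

Bolt shear: A_b = π·30²/4 = 706.9 mm²; R_n = 469 × 706.9 × 4 × 2 / 1000 = 2652 kN → 2652 / 2 = 1330 kN.
Bearing (1.5 l_c t F_u ≤ 3.0 d t F_u): upper limit = 3.0·30·12·430 / 1000 = 464.4 kN.
  Edge l_c = 60 − 33/2 = 43.5 → r_n = 336.7 kN; interior l_c = 105 − 33 = 72 → r_n = 464.4 kN.
  R_n,bearing = 2·336.7 + 2·464.4 = 1602 kN → 1602 / 2 = 801 kN.
Bearing governs: 801 kN.

801 kN (bearing governs)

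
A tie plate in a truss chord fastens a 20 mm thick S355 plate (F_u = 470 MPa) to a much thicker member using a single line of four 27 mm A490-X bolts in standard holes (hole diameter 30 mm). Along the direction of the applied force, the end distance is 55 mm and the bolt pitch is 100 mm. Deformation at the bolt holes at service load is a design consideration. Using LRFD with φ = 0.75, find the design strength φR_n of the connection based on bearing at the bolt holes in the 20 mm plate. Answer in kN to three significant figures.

1710 kN

Per bolt r_n = 1.2 l_c t F_u ≤ 2.4 d t F_u; upper limit = 2.4 × 27 × 20 × 470 / 1000 = 609.1 kN.
Edge bolt: l_c = 55 − 30/2 = 40 mm → 1.2 × 40 × 20 × 470 / 1000 = 451.2 → r_n = 451.2 kN.
Interior bolts: l_c = 100 − 30 = 70 mm → 1.2 × 70 × 20 × 470 / 1000 = 789.6 → r_n = 609.1 kN.
R_n = 1 × 451.2 + 3 × 609.1 = 2279 kN.
Design strength φR_n = 0.75 × 2279 = 1710 kN.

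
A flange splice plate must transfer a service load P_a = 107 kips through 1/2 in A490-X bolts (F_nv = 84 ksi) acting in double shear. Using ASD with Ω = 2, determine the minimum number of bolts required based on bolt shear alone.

A_b = π·0.5²/4 = 0.1963 in².
Per-bolt allowable strength R_n/Ω = 84 × 0.1963 × 2 / 2 = 16.49 kips.
n ≥ 107 / 16.49 = 6.487 → use 7 bolts.

7 bolts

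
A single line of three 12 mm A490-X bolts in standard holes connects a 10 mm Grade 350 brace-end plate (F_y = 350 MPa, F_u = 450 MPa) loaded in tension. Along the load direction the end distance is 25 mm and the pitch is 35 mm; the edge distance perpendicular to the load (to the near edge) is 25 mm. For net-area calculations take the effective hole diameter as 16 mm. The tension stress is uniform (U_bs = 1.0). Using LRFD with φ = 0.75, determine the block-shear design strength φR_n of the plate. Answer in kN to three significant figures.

Shear plane L_v = 25 + 2·35 = 95 mm; A_gv = 95 × 10 = 950 mm².
A_nv = (95 − 2.5·16) × 10 = 550 mm².
A_nt = (25 − 0.5·16) × 10 = 170 mm².
0.6 F_u A_nv = 148.5 kN; 0.6 F_y A_gv = 199.5 kN → shear rupture governs the shear term.
R_n = 148.5 + 1.0 × 450 × 170 / 1000 = 225 kN.
Design strength φR_n = 0.75 × 225 = 169 kN.

169 kN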